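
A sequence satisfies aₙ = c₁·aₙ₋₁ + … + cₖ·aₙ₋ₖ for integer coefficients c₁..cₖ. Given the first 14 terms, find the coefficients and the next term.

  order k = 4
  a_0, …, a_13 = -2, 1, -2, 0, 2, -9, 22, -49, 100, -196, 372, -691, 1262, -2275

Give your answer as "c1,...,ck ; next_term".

  a_4 = -2·0 + 1·-2 + 2·1 + -1·-2 = 2
  a_5 = -2·2 + 1·0 + 2·-2 + -1·1 = -9
  a_6 = -2·-9 + 1·2 + 2·0 + -1·-2 = 22
  a_7 = -2·22 + 1·-9 + 2·2 + -1·0 = -49
  a_8 = -2·-49 + 1·22 + 2·-9 + -1·2 = 100
  a_9 = -2·100 + 1·-49 + 2·22 + -1·-9 = -196
  a_10 = -2·-196 + 1·100 + 2·-49 + -1·22 = 372
  a_11 = -2·372 + 1·-196 + 2·100 + -1·-49 = -691
  a_12 = -2·-691 + 1·372 + 2·-196 + -1·100 = 1262
  a_13 = -2·1262 + 1·-691 + 2·372 + -1·-196 = -2275
  a_14 = -2·-2275 + 1·1262 + 2·-691 + -1·372 = 4058

-2,1,2,-1 ; 4058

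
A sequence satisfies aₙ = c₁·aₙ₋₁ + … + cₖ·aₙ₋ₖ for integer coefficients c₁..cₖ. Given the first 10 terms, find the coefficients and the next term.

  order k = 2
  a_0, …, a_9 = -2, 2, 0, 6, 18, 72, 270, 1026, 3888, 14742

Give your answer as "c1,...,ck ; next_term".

3,3 ; 55890

  a_2 = 3·2 + 3·-2 = 0
  a_3 = 3·0 + 3·2 = 6
  a_4 = 3·6 + 3·0 = 18
  a_5 = 3·18 + 3·6 = 72
  a_6 = 3·72 + 3·18 = 270
  a_7 = 3·270 + 3·72 = 1026
  a_8 = 3·1026 + 3·270 = 3888
  a_9 = 3·3888 + 3·1026 = 14742
  a_10 = 3·14742 + 3·3888 = 55890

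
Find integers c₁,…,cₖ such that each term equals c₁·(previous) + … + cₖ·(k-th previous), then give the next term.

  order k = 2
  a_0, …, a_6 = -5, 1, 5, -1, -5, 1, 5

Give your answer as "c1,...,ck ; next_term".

  a_2 = 0·1 + -1·-5 = 5
  a_3 = 0·5 + -1·1 = -1
  a_4 = 0·-1 + -1·5 = -5
  a_5 = 0·-5 + -1·-1 = 1
  a_6 = 0·1 + -1·-5 = 5
  a_7 = 0·5 + -1·1 = -1

0,-1 ; -1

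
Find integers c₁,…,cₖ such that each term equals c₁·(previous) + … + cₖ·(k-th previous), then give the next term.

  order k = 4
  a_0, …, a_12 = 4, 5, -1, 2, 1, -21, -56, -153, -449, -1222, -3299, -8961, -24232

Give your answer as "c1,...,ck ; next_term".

3,-1,2,-4 ; -65445

  a_4 = 3·2 + -1·-1 + 2·5 + -4·4 = 1
  a_5 = 3·1 + -1·2 + 2·-1 + -4·5 = -21
  a_6 = 3·-21 + -1·1 + 2·2 + -4·-1 = -56
  a_7 = 3·-56 + -1·-21 + 2·1 + -4·2 = -153
  a_8 = 3·-153 + -1·-56 + 2·-21 + -4·1 = -449
  a_9 = 3·-449 + -1·-153 + 2·-56 + -4·-21 = -1222
  a_10 = 3·-1222 + -1·-449 + 2·-153 + -4·-56 = -3299
  a_11 = 3·-3299 + -1·-1222 + 2·-449 + -4·-153 = -8961
  a_12 = 3·-8961 + -1·-3299 + 2·-1222 + -4·-449 = -24232
  a_13 = 3·-24232 + -1·-8961 + 2·-3299 + -4·-1222 = -65445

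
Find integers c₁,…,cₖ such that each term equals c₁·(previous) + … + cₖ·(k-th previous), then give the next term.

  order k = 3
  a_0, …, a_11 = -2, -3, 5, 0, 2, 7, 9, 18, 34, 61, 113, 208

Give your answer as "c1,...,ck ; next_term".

1,1,1 ; 382

  a_3 = 1·5 + 1·-3 + 1·-2 = 0
  a_4 = 1·0 + 1·5 + 1·-3 = 2
  a_5 = 1·2 + 1·0 + 1·5 = 7
  a_6 = 1·7 + 1·2 + 1·0 = 9
  a_7 = 1·9 + 1·7 + 1·2 = 18
  a_8 = 1·18 + 1·9 + 1·7 = 34
  a_9 = 1·34 + 1·18 + 1·9 = 61
  a_10 = 1·61 + 1·34 + 1·18 = 113
  a_11 = 1·113 + 1·61 + 1·34 = 208
  a_12 = 1·208 + 1·113 + 1·61 = 382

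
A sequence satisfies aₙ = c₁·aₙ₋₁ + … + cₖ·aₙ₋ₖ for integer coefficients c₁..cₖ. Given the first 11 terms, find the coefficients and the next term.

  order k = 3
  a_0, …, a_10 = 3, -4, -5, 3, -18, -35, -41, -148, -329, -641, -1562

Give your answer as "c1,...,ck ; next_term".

  a_3 = 1·-5 + 1·-4 + 4·3 = 3
  a_4 = 1·3 + 1·-5 + 4·-4 = -18
  a_5 = 1·-18 + 1·3 + 4·-5 = -35
  a_6 = 1·-35 + 1·-18 + 4·3 = -41
  a_7 = 1·-41 + 1·-35 + 4·-18 = -148
  a_8 = 1·-148 + 1·-41 + 4·-35 = -329
  a_9 = 1·-329 + 1·-148 + 4·-41 = -641
  a_10 = 1·-641 + 1·-329 + 4·-148 = -1562
  a_11 = 1·-1562 + 1·-641 + 4·-329 = -3519

1,1,4 ; -3519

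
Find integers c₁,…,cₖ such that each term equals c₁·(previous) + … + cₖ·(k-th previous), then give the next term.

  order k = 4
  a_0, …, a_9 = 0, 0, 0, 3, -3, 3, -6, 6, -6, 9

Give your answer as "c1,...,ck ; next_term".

-1,0,-1,-1 ; -9

  a_4 = -1·3 + 0·0 + -1·0 + -1·0 = -3
  a_5 = -1·-3 + 0·3 + -1·0 + -1·0 = 3
  a_6 = -1·3 + 0·-3 + -1·3 + -1·0 = -6
  a_7 = -1·-6 + 0·3 + -1·-3 + -1·3 = 6
  a_8 = -1·6 + 0·-6 + -1·3 + -1·-3 = -6
  a_9 = -1·-6 + 0·6 + -1·-6 + -1·3 = 9
  a_10 = -1·9 + 0·-6 + -1·6 + -1·-6 = -9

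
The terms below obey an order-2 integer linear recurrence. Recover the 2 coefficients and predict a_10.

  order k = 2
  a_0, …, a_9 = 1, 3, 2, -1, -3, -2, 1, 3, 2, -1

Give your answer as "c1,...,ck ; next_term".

  a_2 = 1·3 + -1·1 = 2
  a_3 = 1·2 + -1·3 = -1
  a_4 = 1·-1 + -1·2 = -3
  a_5 = 1·-3 + -1·-1 = -2
  a_6 = 1·-2 + -1·-3 = 1
  a_7 = 1·1 + -1·-2 = 3
  a_8 = 1·3 + -1·1 = 2
  a_9 = 1·2 + -1·3 = -1
  a_10 = 1·-1 + -1·2 = -3

1,-1 ; -3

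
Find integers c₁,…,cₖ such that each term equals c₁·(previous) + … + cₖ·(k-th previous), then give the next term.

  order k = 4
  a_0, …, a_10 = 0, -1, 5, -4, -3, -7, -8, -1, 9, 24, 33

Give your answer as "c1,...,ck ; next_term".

  a_4 = 1·-4 + 0·5 + -1·-1 + -1·0 = -3
  a_5 = 1·-3 + 0·-4 + -1·5 + -1·-1 = -7
  a_6 = 1·-7 + 0·-3 + -1·-4 + -1·5 = -8
  a_7 = 1·-8 + 0·-7 + -1·-3 + -1·-4 = -1
  a_8 = 1·-1 + 0·-8 + -1·-7 + -1·-3 = 9
  a_9 = 1·9 + 0·-1 + -1·-8 + -1·-7 = 24
  a_10 = 1·24 + 0·9 + -1·-1 + -1·-8 = 33
  a_11 = 1·33 + 0·24 + -1·9 + -1·-1 = 25

1,0,-1,-1 ; 25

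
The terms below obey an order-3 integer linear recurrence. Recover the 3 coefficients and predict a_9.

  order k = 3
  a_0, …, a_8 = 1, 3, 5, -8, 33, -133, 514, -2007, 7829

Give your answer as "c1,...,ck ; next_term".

  a_3 = -3·5 + 3·3 + -2·1 = -8
  a_4 = -3·-8 + 3·5 + -2·3 = 33
  a_5 = -3·33 + 3·-8 + -2·5 = -133
  a_6 = -3·-133 + 3·33 + -2·-8 = 514
  a_7 = -3·514 + 3·-133 + -2·33 = -2007
  a_8 = -3·-2007 + 3·514 + -2·-133 = 7829
  a_9 = -3·7829 + 3·-2007 + -2·514 = -30536

-3,3,-2 ; -30536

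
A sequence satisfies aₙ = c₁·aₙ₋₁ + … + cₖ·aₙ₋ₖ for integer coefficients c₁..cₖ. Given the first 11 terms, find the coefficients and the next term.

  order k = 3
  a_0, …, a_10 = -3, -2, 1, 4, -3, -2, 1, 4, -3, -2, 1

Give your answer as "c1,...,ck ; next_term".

  a_3 = -1·1 + -1·-2 + -1·-3 = 4
  a_4 = -1·4 + -1·1 + -1·-2 = -3
  a_5 = -1·-3 + -1·4 + -1·1 = -2
  a_6 = -1·-2 + -1·-3 + -1·4 = 1
  a_7 = -1·1 + -1·-2 + -1·-3 = 4
  a_8 = -1·4 + -1·1 + -1·-2 = -3
  a_9 = -1·-3 + -1·4 + -1·1 = -2
  a_10 = -1·-2 + -1·-3 + -1·4 = 1
  a_11 = -1·1 + -1·-2 + -1·-3 = 4

-1,-1,-1 ; 4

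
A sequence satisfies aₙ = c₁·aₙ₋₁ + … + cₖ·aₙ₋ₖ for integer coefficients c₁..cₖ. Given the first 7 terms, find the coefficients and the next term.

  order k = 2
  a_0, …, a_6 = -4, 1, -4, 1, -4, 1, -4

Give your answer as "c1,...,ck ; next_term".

0,1 ; 1

  a_2 = 0·1 + 1·-4 = -4
  a_3 = 0·-4 + 1·1 = 1
  a_4 = 0·1 + 1·-4 = -4
  a_5 = 0·-4 + 1·1 = 1
  a_6 = 0·1 + 1·-4 = -4
  a_7 = 0·-4 + 1·1 = 1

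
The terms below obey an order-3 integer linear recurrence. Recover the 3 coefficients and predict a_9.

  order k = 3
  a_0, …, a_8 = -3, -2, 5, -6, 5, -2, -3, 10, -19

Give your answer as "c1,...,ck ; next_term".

-3,-3,-1 ; 30

  a_3 = -3·5 + -3·-2 + -1·-3 = -6
  a_4 = -3·-6 + -3·5 + -1·-2 = 5
  a_5 = -3·5 + -3·-6 + -1·5 = -2
  a_6 = -3·-2 + -3·5 + -1·-6 = -3
  a_7 = -3·-3 + -3·-2 + -1·5 = 10
  a_8 = -3·10 + -3·-3 + -1·-2 = -19
  a_9 = -3·-19 + -3·10 + -1·-3 = 30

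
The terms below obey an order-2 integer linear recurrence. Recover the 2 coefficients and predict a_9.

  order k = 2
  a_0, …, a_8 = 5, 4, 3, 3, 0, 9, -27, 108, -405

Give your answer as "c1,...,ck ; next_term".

-3,3 ; 1539

  a_2 = -3·4 + 3·5 = 3
  a_3 = -3·3 + 3·4 = 3
  a_4 = -3·3 + 3·3 = 0
  a_5 = -3·0 + 3·3 = 9
  a_6 = -3·9 + 3·0 = -27
  a_7 = -3·-27 + 3·9 = 108
  a_8 = -3·108 + 3·-27 = -405
  a_9 = -3·-405 + 3·108 = 1539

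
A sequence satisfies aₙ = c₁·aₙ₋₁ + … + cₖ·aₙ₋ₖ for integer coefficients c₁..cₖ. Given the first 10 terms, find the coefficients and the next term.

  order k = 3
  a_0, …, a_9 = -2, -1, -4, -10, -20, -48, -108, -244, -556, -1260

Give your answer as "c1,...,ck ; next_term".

1,2,2 ; -2860

  a_3 = 1·-4 + 2·-1 + 2·-2 = -10
  a_4 = 1·-10 + 2·-4 + 2·-1 = -20
  a_5 = 1·-20 + 2·-10 + 2·-4 = -48
  a_6 = 1·-48 + 2·-20 + 2·-10 = -108
  a_7 = 1·-108 + 2·-48 + 2·-20 = -244
  a_8 = 1·-244 + 2·-108 + 2·-48 = -556
  a_9 = 1·-556 + 2·-244 + 2·-108 = -1260
  a_10 = 1·-1260 + 2·-556 + 2·-244 = -2860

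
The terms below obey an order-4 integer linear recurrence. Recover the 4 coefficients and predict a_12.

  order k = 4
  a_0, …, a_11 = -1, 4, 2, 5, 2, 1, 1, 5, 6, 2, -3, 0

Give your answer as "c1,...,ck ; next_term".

1,-1,0,1 ; 9

  a_4 = 1·5 + -1·2 + 0·4 + 1·-1 = 2
  a_5 = 1·2 + -1·5 + 0·2 + 1·4 = 1
  a_6 = 1·1 + -1·2 + 0·5 + 1·2 = 1
  a_7 = 1·1 + -1·1 + 0·2 + 1·5 = 5
  a_8 = 1·5 + -1·1 + 0·1 + 1·2 = 6
  a_9 = 1·6 + -1·5 + 0·1 + 1·1 = 2
  a_10 = 1·2 + -1·6 + 0·5 + 1·1 = -3
  a_11 = 1·-3 + -1·2 + 0·6 + 1·5 = 0
  a_12 = 1·0 + -1·-3 + 0·2 + 1·6 = 9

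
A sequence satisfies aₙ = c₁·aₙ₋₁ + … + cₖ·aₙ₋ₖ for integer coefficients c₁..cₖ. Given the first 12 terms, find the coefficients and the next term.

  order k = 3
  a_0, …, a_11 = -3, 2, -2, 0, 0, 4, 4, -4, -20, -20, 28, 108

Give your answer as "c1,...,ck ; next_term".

1,-2,-2 ; 92

  a_3 = 1·-2 + -2·2 + -2·-3 = 0
  a_4 = 1·0 + -2·-2 + -2·2 = 0
  a_5 = 1·0 + -2·0 + -2·-2 = 4
  a_6 = 1·4 + -2·0 + -2·0 = 4
  a_7 = 1·4 + -2·4 + -2·0 = -4
  a_8 = 1·-4 + -2·4 + -2·4 = -20
  a_9 = 1·-20 + -2·-4 + -2·4 = -20
  a_10 = 1·-20 + -2·-20 + -2·-4 = 28
  a_11 = 1·28 + -2·-20 + -2·-20 = 108
  a_12 = 1·108 + -2·28 + -2·-20 = 92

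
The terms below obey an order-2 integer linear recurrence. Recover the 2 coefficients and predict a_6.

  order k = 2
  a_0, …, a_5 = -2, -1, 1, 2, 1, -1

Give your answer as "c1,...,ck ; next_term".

  a_2 = 1·-1 + -1·-2 = 1
  a_3 = 1·1 + -1·-1 = 2
  a_4 = 1·2 + -1·1 = 1
  a_5 = 1·1 + -1·2 = -1
  a_6 = 1·-1 + -1·1 = -2

1,-1 ; -2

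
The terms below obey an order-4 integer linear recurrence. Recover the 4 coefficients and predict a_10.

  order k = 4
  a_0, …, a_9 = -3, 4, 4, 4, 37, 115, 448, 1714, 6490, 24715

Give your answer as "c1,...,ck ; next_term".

  a_4 = 3·4 + 3·4 + 1·4 + -3·-3 = 37
  a_5 = 3·37 + 3·4 + 1·4 + -3·4 = 115
  a_6 = 3·115 + 3·37 + 1·4 + -3·4 = 448
  a_7 = 3·448 + 3·115 + 1·37 + -3·4 = 1714
  a_8 = 3·1714 + 3·448 + 1·115 + -3·37 = 6490
  a_9 = 3·6490 + 3·1714 + 1·448 + -3·115 = 24715
  a_10 = 3·24715 + 3·6490 + 1·1714 + -3·448 = 93985

3,3,1,-3 ; 93985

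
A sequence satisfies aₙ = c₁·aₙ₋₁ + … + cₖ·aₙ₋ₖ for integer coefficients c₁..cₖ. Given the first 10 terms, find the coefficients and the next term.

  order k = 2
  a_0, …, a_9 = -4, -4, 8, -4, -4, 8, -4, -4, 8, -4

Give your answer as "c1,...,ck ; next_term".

-1,-1 ; -4

  a_2 = -1·-4 + -1·-4 = 8
  a_3 = -1·8 + -1·-4 = -4
  a_4 = -1·-4 + -1·8 = -4
  a_5 = -1·-4 + -1·-4 = 8
  a_6 = -1·8 + -1·-4 = -4
  a_7 = -1·-4 + -1·8 = -4
  a_8 = -1·-4 + -1·-4 = 8
  a_9 = -1·8 + -1·-4 = -4
  a_10 = -1·-4 + -1·8 = -4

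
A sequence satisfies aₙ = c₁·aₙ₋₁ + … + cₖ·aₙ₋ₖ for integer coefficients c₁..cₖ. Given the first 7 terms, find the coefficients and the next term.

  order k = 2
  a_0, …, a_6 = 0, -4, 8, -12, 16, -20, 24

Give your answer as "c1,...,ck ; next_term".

  a_2 = -2·-4 + -1·0 = 8
  a_3 = -2·8 + -1·-4 = -12
  a_4 = -2·-12 + -1·8 = 16
  a_5 = -2·16 + -1·-12 = -20
  a_6 = -2·-20 + -1·16 = 24
  a_7 = -2·24 + -1·-20 = -28

-2,-1 ; -28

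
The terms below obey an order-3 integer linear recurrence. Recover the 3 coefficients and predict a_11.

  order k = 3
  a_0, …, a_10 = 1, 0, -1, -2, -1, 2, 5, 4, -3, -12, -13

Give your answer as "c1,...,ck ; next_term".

1,-1,-1 ; 2

  a_3 = 1·-1 + -1·0 + -1·1 = -2
  a_4 = 1·-2 + -1·-1 + -1·0 = -1
  a_5 = 1·-1 + -1·-2 + -1·-1 = 2
  a_6 = 1·2 + -1·-1 + -1·-2 = 5
  a_7 = 1·5 + -1·2 + -1·-1 = 4
  a_8 = 1·4 + -1·5 + -1·2 = -3
  a_9 = 1·-3 + -1·4 + -1·5 = -12
  a_10 = 1·-12 + -1·-3 + -1·4 = -13
  a_11 = 1·-13 + -1·-12 + -1·-3 = 2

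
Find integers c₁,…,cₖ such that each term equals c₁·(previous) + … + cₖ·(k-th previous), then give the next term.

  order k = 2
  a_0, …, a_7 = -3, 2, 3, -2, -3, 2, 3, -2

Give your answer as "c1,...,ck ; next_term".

  a_2 = 0·2 + -1·-3 = 3
  a_3 = 0·3 + -1·2 = -2
  a_4 = 0·-2 + -1·3 = -3
  a_5 = 0·-3 + -1·-2 = 2
  a_6 = 0·2 + -1·-3 = 3
  a_7 = 0·3 + -1·2 = -2
  a_8 = 0·-2 + -1·3 = -3

0,-1 ; -3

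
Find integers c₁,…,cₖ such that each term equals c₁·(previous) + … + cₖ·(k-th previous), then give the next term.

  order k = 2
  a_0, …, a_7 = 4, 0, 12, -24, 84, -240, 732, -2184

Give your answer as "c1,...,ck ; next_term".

  a_2 = -2·0 + 3·4 = 12
  a_3 = -2·12 + 3·0 = -24
  a_4 = -2·-24 + 3·12 = 84
  a_5 = -2·84 + 3·-24 = -240
  a_6 = -2·-240 + 3·84 = 732
  a_7 = -2·732 + 3·-240 = -2184
  a_8 = -2·-2184 + 3·732 = 6564

-2,3 ; 6564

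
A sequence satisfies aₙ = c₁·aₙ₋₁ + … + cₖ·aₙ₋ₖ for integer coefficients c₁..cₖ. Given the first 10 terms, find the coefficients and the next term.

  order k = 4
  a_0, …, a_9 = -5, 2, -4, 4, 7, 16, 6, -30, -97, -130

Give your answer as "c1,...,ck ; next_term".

2,-2,-2,1 ; 0

  a_4 = 2·4 + -2·-4 + -2·2 + 1·-5 = 7
  a_5 = 2·7 + -2·4 + -2·-4 + 1·2 = 16
  a_6 = 2·16 + -2·7 + -2·4 + 1·-4 = 6
  a_7 = 2·6 + -2·16 + -2·7 + 1·4 = -30
  a_8 = 2·-30 + -2·6 + -2·16 + 1·7 = -97
  a_9 = 2·-97 + -2·-30 + -2·6 + 1·16 = -130
  a_10 = 2·-130 + -2·-97 + -2·-30 + 1·6 = 0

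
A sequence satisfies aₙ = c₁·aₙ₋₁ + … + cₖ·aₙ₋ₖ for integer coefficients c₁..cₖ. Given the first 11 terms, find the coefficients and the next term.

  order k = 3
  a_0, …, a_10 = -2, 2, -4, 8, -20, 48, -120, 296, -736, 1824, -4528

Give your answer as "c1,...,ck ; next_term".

-2,2,2 ; 11232

  a_3 = -2·-4 + 2·2 + 2·-2 = 8
  a_4 = -2·8 + 2·-4 + 2·2 = -20
  a_5 = -2·-20 + 2·8 + 2·-4 = 48
  a_6 = -2·48 + 2·-20 + 2·8 = -120
  a_7 = -2·-120 + 2·48 + 2·-20 = 296
  a_8 = -2·296 + 2·-120 + 2·48 = -736
  a_9 = -2·-736 + 2·296 + 2·-120 = 1824
  a_10 = -2·1824 + 2·-736 + 2·296 = -4528
  a_11 = -2·-4528 + 2·1824 + 2·-736 = 11232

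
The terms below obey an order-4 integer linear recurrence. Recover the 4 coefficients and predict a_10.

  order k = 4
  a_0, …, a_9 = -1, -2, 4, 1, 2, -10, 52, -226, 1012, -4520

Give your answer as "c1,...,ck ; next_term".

-4,2,0,2 ; 20208

  a_4 = -4·1 + 2·4 + 0·-2 + 2·-1 = 2
  a_5 = -4·2 + 2·1 + 0·4 + 2·-2 = -10
  a_6 = -4·-10 + 2·2 + 0·1 + 2·4 = 52
  a_7 = -4·52 + 2·-10 + 0·2 + 2·1 = -226
  a_8 = -4·-226 + 2·52 + 0·-10 + 2·2 = 1012
  a_9 = -4·1012 + 2·-226 + 0·52 + 2·-10 = -4520
  a_10 = -4·-4520 + 2·1012 + 0·-226 + 2·52 = 20208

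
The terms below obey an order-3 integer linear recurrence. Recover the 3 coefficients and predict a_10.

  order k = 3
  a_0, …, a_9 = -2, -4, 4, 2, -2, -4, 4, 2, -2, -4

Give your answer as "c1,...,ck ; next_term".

  a_3 = -1·4 + -1·-4 + -1·-2 = 2
  a_4 = -1·2 + -1·4 + -1·-4 = -2
  a_5 = -1·-2 + -1·2 + -1·4 = -4
  a_6 = -1·-4 + -1·-2 + -1·2 = 4
  a_7 = -1·4 + -1·-4 + -1·-2 = 2
  a_8 = -1·2 + -1·4 + -1·-4 = -2
  a_9 = -1·-2 + -1·2 + -1·4 = -4
  a_10 = -1·-4 + -1·-2 + -1·2 = 4

-1,-1,-1 ; 4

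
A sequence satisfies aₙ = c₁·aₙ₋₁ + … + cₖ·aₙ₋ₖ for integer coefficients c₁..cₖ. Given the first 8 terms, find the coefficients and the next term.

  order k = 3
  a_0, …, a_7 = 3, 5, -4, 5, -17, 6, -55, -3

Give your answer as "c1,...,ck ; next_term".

1,3,-2 ; -180

  a_3 = 1·-4 + 3·5 + -2·3 = 5
  a_4 = 1·5 + 3·-4 + -2·5 = -17
  a_5 = 1·-17 + 3·5 + -2·-4 = 6
  a_6 = 1·6 + 3·-17 + -2·5 = -55
  a_7 = 1·-55 + 3·6 + -2·-17 = -3
  a_8 = 1·-3 + 3·-55 + -2·6 = -180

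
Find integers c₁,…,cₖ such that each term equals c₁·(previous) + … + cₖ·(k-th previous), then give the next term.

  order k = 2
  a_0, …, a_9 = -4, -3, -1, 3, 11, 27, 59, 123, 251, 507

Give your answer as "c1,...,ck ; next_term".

  a_2 = 3·-3 + -2·-4 = -1
  a_3 = 3·-1 + -2·-3 = 3
  a_4 = 3·3 + -2·-1 = 11
  a_5 = 3·11 + -2·3 = 27
  a_6 = 3·27 + -2·11 = 59
  a_7 = 3·59 + -2·27 = 123
  a_8 = 3·123 + -2·59 = 251
  a_9 = 3·251 + -2·123 = 507
  a_10 = 3·507 + -2·251 = 1019

3,-2 ; 1019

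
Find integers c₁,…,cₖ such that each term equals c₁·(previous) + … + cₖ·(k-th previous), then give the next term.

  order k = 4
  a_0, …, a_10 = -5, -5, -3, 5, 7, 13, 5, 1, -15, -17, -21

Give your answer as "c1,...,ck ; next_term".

0,1,-1,-1 ; -3

  a_4 = 0·5 + 1·-3 + -1·-5 + -1·-5 = 7
  a_5 = 0·7 + 1·5 + -1·-3 + -1·-5 = 13
  a_6 = 0·13 + 1·7 + -1·5 + -1·-3 = 5
  a_7 = 0·5 + 1·13 + -1·7 + -1·5 = 1
  a_8 = 0·1 + 1·5 + -1·13 + -1·7 = -15
  a_9 = 0·-15 + 1·1 + -1·5 + -1·13 = -17
  a_10 = 0·-17 + 1·-15 + -1·1 + -1·5 = -21
  a_11 = 0·-21 + 1·-17 + -1·-15 + -1·1 = -3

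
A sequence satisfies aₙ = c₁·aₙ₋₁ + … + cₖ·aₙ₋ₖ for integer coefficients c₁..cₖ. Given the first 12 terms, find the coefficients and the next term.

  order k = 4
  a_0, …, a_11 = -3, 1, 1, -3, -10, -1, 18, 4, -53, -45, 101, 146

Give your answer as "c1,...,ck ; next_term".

1,-2,1,2 ; -207

  a_4 = 1·-3 + -2·1 + 1·1 + 2·-3 = -10
  a_5 = 1·-10 + -2·-3 + 1·1 + 2·1 = -1
  a_6 = 1·-1 + -2·-10 + 1·-3 + 2·1 = 18
  a_7 = 1·18 + -2·-1 + 1·-10 + 2·-3 = 4
  a_8 = 1·4 + -2·18 + 1·-1 + 2·-10 = -53
  a_9 = 1·-53 + -2·4 + 1·18 + 2·-1 = -45
  a_10 = 1·-45 + -2·-53 + 1·4 + 2·18 = 101
  a_11 = 1·101 + -2·-45 + 1·-53 + 2·4 = 146
  a_12 = 1·146 + -2·101 + 1·-45 + 2·-53 = -207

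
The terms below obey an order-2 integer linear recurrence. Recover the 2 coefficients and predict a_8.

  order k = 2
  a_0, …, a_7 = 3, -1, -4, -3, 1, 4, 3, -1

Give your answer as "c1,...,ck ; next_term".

  a_2 = 1·-1 + -1·3 = -4
  a_3 = 1·-4 + -1·-1 = -3
  a_4 = 1·-3 + -1·-4 = 1
  a_5 = 1·1 + -1·-3 = 4
  a_6 = 1·4 + -1·1 = 3
  a_7 = 1·3 + -1·4 = -1
  a_8 = 1·-1 + -1·3 = -4

1,-1 ; -4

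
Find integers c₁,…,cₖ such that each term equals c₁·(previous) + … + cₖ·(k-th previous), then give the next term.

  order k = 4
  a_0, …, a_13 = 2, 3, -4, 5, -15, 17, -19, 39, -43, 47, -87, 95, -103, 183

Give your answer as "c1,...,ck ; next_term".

  a_4 = -1·5 + 0·-4 + -2·3 + -2·2 = -15
  a_5 = -1·-15 + 0·5 + -2·-4 + -2·3 = 17
  a_6 = -1·17 + 0·-15 + -2·5 + -2·-4 = -19
  a_7 = -1·-19 + 0·17 + -2·-15 + -2·5 = 39
  a_8 = -1·39 + 0·-19 + -2·17 + -2·-15 = -43
  a_9 = -1·-43 + 0·39 + -2·-19 + -2·17 = 47
  a_10 = -1·47 + 0·-43 + -2·39 + -2·-19 = -87
  a_11 = -1·-87 + 0·47 + -2·-43 + -2·39 = 95
  a_12 = -1·95 + 0·-87 + -2·47 + -2·-43 = -103
  a_13 = -1·-103 + 0·95 + -2·-87 + -2·47 = 183
  a_14 = -1·183 + 0·-103 + -2·95 + -2·-87 = -199

-1,0,-2,-2 ; -199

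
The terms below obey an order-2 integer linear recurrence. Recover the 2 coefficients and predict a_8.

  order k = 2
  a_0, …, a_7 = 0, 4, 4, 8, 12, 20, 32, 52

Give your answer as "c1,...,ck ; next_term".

1,1 ; 84

  a_2 = 1·4 + 1·0 = 4
  a_3 = 1·4 + 1·4 = 8
  a_4 = 1·8 + 1·4 = 12
  a_5 = 1·12 + 1·8 = 20
  a_6 = 1·20 + 1·12 = 32
  a_7 = 1·32 + 1·20 = 52
  a_8 = 1·52 + 1·32 = 84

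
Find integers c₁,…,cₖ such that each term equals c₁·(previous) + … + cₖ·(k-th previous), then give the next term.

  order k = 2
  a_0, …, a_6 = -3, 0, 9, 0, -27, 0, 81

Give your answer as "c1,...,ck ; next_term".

0,-3 ; 0

  a_2 = 0·0 + -3·-3 = 9
  a_3 = 0·9 + -3·0 = 0
  a_4 = 0·0 + -3·9 = -27
  a_5 = 0·-27 + -3·0 = 0
  a_6 = 0·0 + -3·-27 = 81
  a_7 = 0·81 + -3·0 = 0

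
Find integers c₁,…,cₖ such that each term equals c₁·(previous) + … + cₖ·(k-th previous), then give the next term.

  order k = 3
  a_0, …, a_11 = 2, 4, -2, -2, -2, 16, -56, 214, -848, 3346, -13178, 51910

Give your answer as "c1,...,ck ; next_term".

  a_3 = -4·-2 + -1·4 + -3·2 = -2
  a_4 = -4·-2 + -1·-2 + -3·4 = -2
  a_5 = -4·-2 + -1·-2 + -3·-2 = 16
  a_6 = -4·16 + -1·-2 + -3·-2 = -56
  a_7 = -4·-56 + -1·16 + -3·-2 = 214
  a_8 = -4·214 + -1·-56 + -3·16 = -848
  a_9 = -4·-848 + -1·214 + -3·-56 = 3346
  a_10 = -4·3346 + -1·-848 + -3·214 = -13178
  a_11 = -4·-13178 + -1·3346 + -3·-848 = 51910
  a_12 = -4·51910 + -1·-13178 + -3·3346 = -204500

-4,-1,-3 ; -204500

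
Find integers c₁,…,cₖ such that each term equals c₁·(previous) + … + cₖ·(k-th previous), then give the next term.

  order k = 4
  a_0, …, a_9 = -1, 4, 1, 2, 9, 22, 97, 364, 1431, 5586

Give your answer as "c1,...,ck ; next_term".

  a_4 = 3·2 + 4·1 + -1·4 + -3·-1 = 9
  a_5 = 3·9 + 4·2 + -1·1 + -3·4 = 22
  a_6 = 3·22 + 4·9 + -1·2 + -3·1 = 97
  a_7 = 3·97 + 4·22 + -1·9 + -3·2 = 364
  a_8 = 3·364 + 4·97 + -1·22 + -3·9 = 1431
  a_9 = 3·1431 + 4·364 + -1·97 + -3·22 = 5586
  a_10 = 3·5586 + 4·1431 + -1·364 + -3·97 = 21827

3,4,-1,-3 ; 21827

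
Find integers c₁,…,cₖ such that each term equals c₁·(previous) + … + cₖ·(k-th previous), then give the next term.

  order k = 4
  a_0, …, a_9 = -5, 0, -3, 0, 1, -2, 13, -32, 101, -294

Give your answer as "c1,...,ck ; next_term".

  a_4 = -2·0 + 3·-3 + 0·0 + -2·-5 = 1
  a_5 = -2·1 + 3·0 + 0·-3 + -2·0 = -2
  a_6 = -2·-2 + 3·1 + 0·0 + -2·-3 = 13
  a_7 = -2·13 + 3·-2 + 0·1 + -2·0 = -32
  a_8 = -2·-32 + 3·13 + 0·-2 + -2·1 = 101
  a_9 = -2·101 + 3·-32 + 0·13 + -2·-2 = -294
  a_10 = -2·-294 + 3·101 + 0·-32 + -2·13 = 865

-2,3,0,-2 ; 865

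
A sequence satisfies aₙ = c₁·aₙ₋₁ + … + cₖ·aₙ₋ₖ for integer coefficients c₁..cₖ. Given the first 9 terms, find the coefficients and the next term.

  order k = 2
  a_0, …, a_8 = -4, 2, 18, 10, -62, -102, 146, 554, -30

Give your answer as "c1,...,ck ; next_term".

  a_2 = 1·2 + -4·-4 = 18
  a_3 = 1·18 + -4·2 = 10
  a_4 = 1·10 + -4·18 = -62
  a_5 = 1·-62 + -4·10 = -102
  a_6 = 1·-102 + -4·-62 = 146
  a_7 = 1·146 + -4·-102 = 554
  a_8 = 1·554 + -4·146 = -30
  a_9 = 1·-30 + -4·554 = -2246

1,-4 ; -2246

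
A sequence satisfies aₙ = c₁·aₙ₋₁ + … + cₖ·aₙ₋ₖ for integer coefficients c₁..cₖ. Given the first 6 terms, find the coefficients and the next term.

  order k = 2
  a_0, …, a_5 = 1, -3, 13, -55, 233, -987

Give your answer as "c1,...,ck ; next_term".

  a_2 = -4·-3 + 1·1 = 13
  a_3 = -4·13 + 1·-3 = -55
  a_4 = -4·-55 + 1·13 = 233
  a_5 = -4·233 + 1·-55 = -987
  a_6 = -4·-987 + 1·233 = 4181

-4,1 ; 4181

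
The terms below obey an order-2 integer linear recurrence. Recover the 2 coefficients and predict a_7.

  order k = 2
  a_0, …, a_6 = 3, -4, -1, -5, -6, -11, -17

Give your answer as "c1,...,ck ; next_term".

  a_2 = 1·-4 + 1·3 = -1
  a_3 = 1·-1 + 1·-4 = -5
  a_4 = 1·-5 + 1·-1 = -6
  a_5 = 1·-6 + 1·-5 = -11
  a_6 = 1·-11 + 1·-6 = -17
  a_7 = 1·-17 + 1·-11 = -28

1,1 ; -28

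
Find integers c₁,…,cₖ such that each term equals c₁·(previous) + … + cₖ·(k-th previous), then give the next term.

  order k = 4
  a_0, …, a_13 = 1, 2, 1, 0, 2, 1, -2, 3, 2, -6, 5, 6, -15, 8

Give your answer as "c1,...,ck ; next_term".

-1,-1,1,1 ; 18

  a_4 = -1·0 + -1·1 + 1·2 + 1·1 = 2
  a_5 = -1·2 + -1·0 + 1·1 + 1·2 = 1
  a_6 = -1·1 + -1·2 + 1·0 + 1·1 = -2
  a_7 = -1·-2 + -1·1 + 1·2 + 1·0 = 3
  a_8 = -1·3 + -1·-2 + 1·1 + 1·2 = 2
  a_9 = -1·2 + -1·3 + 1·-2 + 1·1 = -6
  a_10 = -1·-6 + -1·2 + 1·3 + 1·-2 = 5
  a_11 = -1·5 + -1·-6 + 1·2 + 1·3 = 6
  a_12 = -1·6 + -1·5 + 1·-6 + 1·2 = -15
  a_13 = -1·-15 + -1·6 + 1·5 + 1·-6 = 8
  a_14 = -1·8 + -1·-15 + 1·6 + 1·5 = 18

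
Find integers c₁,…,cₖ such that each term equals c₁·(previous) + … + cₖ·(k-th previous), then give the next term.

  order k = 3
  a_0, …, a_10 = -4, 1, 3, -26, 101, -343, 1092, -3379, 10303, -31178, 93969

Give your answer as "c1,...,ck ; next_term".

-4,-2,3 ; -282611

  a_3 = -4·3 + -2·1 + 3·-4 = -26
  a_4 = -4·-26 + -2·3 + 3·1 = 101
  a_5 = -4·101 + -2·-26 + 3·3 = -343
  a_6 = -4·-343 + -2·101 + 3·-26 = 1092
  a_7 = -4·1092 + -2·-343 + 3·101 = -3379
  a_8 = -4·-3379 + -2·1092 + 3·-343 = 10303
  a_9 = -4·10303 + -2·-3379 + 3·1092 = -31178
  a_10 = -4·-31178 + -2·10303 + 3·-3379 = 93969
  a_11 = -4·93969 + -2·-31178 + 3·10303 = -282611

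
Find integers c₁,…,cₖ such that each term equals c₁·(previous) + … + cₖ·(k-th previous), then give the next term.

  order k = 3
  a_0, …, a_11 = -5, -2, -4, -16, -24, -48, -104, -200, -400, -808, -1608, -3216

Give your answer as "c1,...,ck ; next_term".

  a_3 = 1·-4 + 1·-2 + 2·-5 = -16
  a_4 = 1·-16 + 1·-4 + 2·-2 = -24
  a_5 = 1·-24 + 1·-16 + 2·-4 = -48
  a_6 = 1·-48 + 1·-24 + 2·-16 = -104
  a_7 = 1·-104 + 1·-48 + 2·-24 = -200
  a_8 = 1·-200 + 1·-104 + 2·-48 = -400
  a_9 = 1·-400 + 1·-200 + 2·-104 = -808
  a_10 = 1·-808 + 1·-400 + 2·-200 = -1608
  a_11 = 1·-1608 + 1·-808 + 2·-400 = -3216
  a_12 = 1·-3216 + 1·-1608 + 2·-808 = -6440

1,1,2 ; -6440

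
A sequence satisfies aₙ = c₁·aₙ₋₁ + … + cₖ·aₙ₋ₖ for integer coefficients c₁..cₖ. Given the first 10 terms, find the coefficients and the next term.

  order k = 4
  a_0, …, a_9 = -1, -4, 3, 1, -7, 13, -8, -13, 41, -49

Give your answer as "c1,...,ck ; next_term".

-1,-1,1,-1 ; 3

  a_4 = -1·1 + -1·3 + 1·-4 + -1·-1 = -7
  a_5 = -1·-7 + -1·1 + 1·3 + -1·-4 = 13
  a_6 = -1·13 + -1·-7 + 1·1 + -1·3 = -8
  a_7 = -1·-8 + -1·13 + 1·-7 + -1·1 = -13
  a_8 = -1·-13 + -1·-8 + 1·13 + -1·-7 = 41
  a_9 = -1·41 + -1·-13 + 1·-8 + -1·13 = -49
  a_10 = -1·-49 + -1·41 + 1·-13 + -1·-8 = 3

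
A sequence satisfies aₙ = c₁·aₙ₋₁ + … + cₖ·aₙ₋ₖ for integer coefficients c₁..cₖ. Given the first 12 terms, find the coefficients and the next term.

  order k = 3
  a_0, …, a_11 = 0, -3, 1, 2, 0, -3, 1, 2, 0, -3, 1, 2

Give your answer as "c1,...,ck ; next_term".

  a_3 = -1·1 + -1·-3 + -1·0 = 2
  a_4 = -1·2 + -1·1 + -1·-3 = 0
  a_5 = -1·0 + -1·2 + -1·1 = -3
  a_6 = -1·-3 + -1·0 + -1·2 = 1
  a_7 = -1·1 + -1·-3 + -1·0 = 2
  a_8 = -1·2 + -1·1 + -1·-3 = 0
  a_9 = -1·0 + -1·2 + -1·1 = -3
  a_10 = -1·-3 + -1·0 + -1·2 = 1
  a_11 = -1·1 + -1·-3 + -1·0 = 2
  a_12 = -1·2 + -1·1 + -1·-3 = 0

-1,-1,-1 ; 0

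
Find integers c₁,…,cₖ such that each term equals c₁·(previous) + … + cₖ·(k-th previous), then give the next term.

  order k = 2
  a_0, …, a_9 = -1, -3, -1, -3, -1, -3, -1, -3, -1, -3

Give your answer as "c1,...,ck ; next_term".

  a_2 = 0·-3 + 1·-1 = -1
  a_3 = 0·-1 + 1·-3 = -3
  a_4 = 0·-3 + 1·-1 = -1
  a_5 = 0·-1 + 1·-3 = -3
  a_6 = 0·-3 + 1·-1 = -1
  a_7 = 0·-1 + 1·-3 = -3
  a_8 = 0·-3 + 1·-1 = -1
  a_9 = 0·-1 + 1·-3 = -3
  a_10 = 0·-3 + 1·-1 = -1

0,1 ; -1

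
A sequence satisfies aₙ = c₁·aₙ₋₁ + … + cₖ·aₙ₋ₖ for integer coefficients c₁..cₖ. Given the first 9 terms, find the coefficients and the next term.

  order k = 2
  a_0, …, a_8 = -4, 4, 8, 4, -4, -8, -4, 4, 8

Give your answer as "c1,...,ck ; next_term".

1,-1 ; 4

  a_2 = 1·4 + -1·-4 = 8
  a_3 = 1·8 + -1·4 = 4
  a_4 = 1·4 + -1·8 = -4
  a_5 = 1·-4 + -1·4 = -8
  a_6 = 1·-8 + -1·-4 = -4
  a_7 = 1·-4 + -1·-8 = 4
  a_8 = 1·4 + -1·-4 = 8
  a_9 = 1·8 + -1·4 = 4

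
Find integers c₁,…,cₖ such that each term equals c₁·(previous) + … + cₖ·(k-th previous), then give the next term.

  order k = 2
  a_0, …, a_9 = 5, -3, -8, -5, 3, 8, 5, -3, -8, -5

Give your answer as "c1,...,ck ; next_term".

1,-1 ; 3

  a_2 = 1·-3 + -1·5 = -8
  a_3 = 1·-8 + -1·-3 = -5
  a_4 = 1·-5 + -1·-8 = 3
  a_5 = 1·3 + -1·-5 = 8
  a_6 = 1·8 + -1·3 = 5
  a_7 = 1·5 + -1·8 = -3
  a_8 = 1·-3 + -1·5 = -8
  a_9 = 1·-8 + -1·-3 = -5
  a_10 = 1·-5 + -1·-8 = 3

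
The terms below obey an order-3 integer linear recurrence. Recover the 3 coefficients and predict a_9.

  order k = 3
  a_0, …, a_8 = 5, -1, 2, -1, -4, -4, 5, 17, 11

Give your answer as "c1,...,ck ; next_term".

  a_3 = 1·2 + -2·-1 + -1·5 = -1
  a_4 = 1·-1 + -2·2 + -1·-1 = -4
  a_5 = 1·-4 + -2·-1 + -1·2 = -4
  a_6 = 1·-4 + -2·-4 + -1·-1 = 5
  a_7 = 1·5 + -2·-4 + -1·-4 = 17
  a_8 = 1·17 + -2·5 + -1·-4 = 11
  a_9 = 1·11 + -2·17 + -1·5 = -28

1,-2,-1 ; -28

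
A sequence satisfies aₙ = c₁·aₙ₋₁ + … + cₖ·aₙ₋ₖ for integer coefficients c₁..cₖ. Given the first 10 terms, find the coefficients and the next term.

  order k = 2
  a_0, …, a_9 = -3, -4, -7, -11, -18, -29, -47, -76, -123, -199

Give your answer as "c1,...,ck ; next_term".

  a_2 = 1·-4 + 1·-3 = -7
  a_3 = 1·-7 + 1·-4 = -11
  a_4 = 1·-11 + 1·-7 = -18
  a_5 = 1·-18 + 1·-11 = -29
  a_6 = 1·-29 + 1·-18 = -47
  a_7 = 1·-47 + 1·-29 = -76
  a_8 = 1·-76 + 1·-47 = -123
  a_9 = 1·-123 + 1·-76 = -199
  a_10 = 1·-199 + 1·-123 = -322

1,1 ; -322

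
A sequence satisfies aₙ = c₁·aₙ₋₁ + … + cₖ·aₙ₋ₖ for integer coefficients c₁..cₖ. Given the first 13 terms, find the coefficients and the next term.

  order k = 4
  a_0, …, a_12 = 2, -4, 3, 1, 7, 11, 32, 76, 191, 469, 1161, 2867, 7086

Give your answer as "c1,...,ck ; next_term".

2,1,0,1 ; 17508

  a_4 = 2·1 + 1·3 + 0·-4 + 1·2 = 7
  a_5 = 2·7 + 1·1 + 0·3 + 1·-4 = 11
  a_6 = 2·11 + 1·7 + 0·1 + 1·3 = 32
  a_7 = 2·32 + 1·11 + 0·7 + 1·1 = 76
  a_8 = 2·76 + 1·32 + 0·11 + 1·7 = 191
  a_9 = 2·191 + 1·76 + 0·32 + 1·11 = 469
  a_10 = 2·469 + 1·191 + 0·76 + 1·32 = 1161
  a_11 = 2·1161 + 1·469 + 0·191 + 1·76 = 2867
  a_12 = 2·2867 + 1·1161 + 0·469 + 1·191 = 7086
  a_13 = 2·7086 + 1·2867 + 0·1161 + 1·469 = 17508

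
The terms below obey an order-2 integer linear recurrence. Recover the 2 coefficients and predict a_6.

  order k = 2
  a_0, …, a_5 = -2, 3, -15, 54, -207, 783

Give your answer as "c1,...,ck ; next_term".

-3,3 ; -2970

  a_2 = -3·3 + 3·-2 = -15
  a_3 = -3·-15 + 3·3 = 54
  a_4 = -3·54 + 3·-15 = -207
  a_5 = -3·-207 + 3·54 = 783
  a_6 = -3·783 + 3·-207 = -2970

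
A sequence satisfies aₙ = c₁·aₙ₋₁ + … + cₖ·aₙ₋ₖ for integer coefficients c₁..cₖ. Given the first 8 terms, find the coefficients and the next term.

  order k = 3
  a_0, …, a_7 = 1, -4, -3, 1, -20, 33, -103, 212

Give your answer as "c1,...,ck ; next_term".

  a_3 = -2·-3 + 2·-4 + 3·1 = 1
  a_4 = -2·1 + 2·-3 + 3·-4 = -20
  a_5 = -2·-20 + 2·1 + 3·-3 = 33
  a_6 = -2·33 + 2·-20 + 3·1 = -103
  a_7 = -2·-103 + 2·33 + 3·-20 = 212
  a_8 = -2·212 + 2·-103 + 3·33 = -531

-2,2,3 ; -531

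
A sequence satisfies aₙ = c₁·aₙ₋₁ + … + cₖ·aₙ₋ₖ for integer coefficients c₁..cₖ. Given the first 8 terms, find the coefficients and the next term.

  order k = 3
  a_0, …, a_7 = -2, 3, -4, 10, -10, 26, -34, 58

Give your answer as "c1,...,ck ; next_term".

  a_3 = 1·-4 + 2·3 + -4·-2 = 10
  a_4 = 1·10 + 2·-4 + -4·3 = -10
  a_5 = 1·-10 + 2·10 + -4·-4 = 26
  a_6 = 1·26 + 2·-10 + -4·10 = -34
  a_7 = 1·-34 + 2·26 + -4·-10 = 58
  a_8 = 1·58 + 2·-34 + -4·26 = -114

1,2,-4 ; -114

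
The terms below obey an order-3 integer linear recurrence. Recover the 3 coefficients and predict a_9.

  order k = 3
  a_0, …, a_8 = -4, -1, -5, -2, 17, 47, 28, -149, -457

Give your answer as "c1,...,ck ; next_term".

  a_3 = 2·-5 + -4·-1 + -1·-4 = -2
  a_4 = 2·-2 + -4·-5 + -1·-1 = 17
  a_5 = 2·17 + -4·-2 + -1·-5 = 47
  a_6 = 2·47 + -4·17 + -1·-2 = 28
  a_7 = 2·28 + -4·47 + -1·17 = -149
  a_8 = 2·-149 + -4·28 + -1·47 = -457
  a_9 = 2·-457 + -4·-149 + -1·28 = -346

2,-4,-1 ; -346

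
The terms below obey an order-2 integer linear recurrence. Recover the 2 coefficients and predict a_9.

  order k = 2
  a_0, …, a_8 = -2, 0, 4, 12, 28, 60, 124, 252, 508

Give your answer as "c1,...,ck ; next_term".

3,-2 ; 1020

  a_2 = 3·0 + -2·-2 = 4
  a_3 = 3·4 + -2·0 = 12
  a_4 = 3·12 + -2·4 = 28
  a_5 = 3·28 + -2·12 = 60
  a_6 = 3·60 + -2·28 = 124
  a_7 = 3·124 + -2·60 = 252
  a_8 = 3·252 + -2·124 = 508
  a_9 = 3·508 + -2·252 = 1020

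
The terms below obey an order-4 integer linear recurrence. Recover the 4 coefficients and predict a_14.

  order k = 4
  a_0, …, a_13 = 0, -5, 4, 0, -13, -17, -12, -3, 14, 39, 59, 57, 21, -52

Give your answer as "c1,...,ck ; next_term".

  a_4 = 2·0 + -2·4 + 1·-5 + -1·0 = -13
  a_5 = 2·-13 + -2·0 + 1·4 + -1·-5 = -17
  a_6 = 2·-17 + -2·-13 + 1·0 + -1·4 = -12
  a_7 = 2·-12 + -2·-17 + 1·-13 + -1·0 = -3
  a_8 = 2·-3 + -2·-12 + 1·-17 + -1·-13 = 14
  a_9 = 2·14 + -2·-3 + 1·-12 + -1·-17 = 39
  a_10 = 2·39 + -2·14 + 1·-3 + -1·-12 = 59
  a_11 = 2·59 + -2·39 + 1·14 + -1·-3 = 57
  a_12 = 2·57 + -2·59 + 1·39 + -1·14 = 21
  a_13 = 2·21 + -2·57 + 1·59 + -1·39 = -52
  a_14 = 2·-52 + -2·21 + 1·57 + -1·59 = -148

2,-2,1,-1 ; -148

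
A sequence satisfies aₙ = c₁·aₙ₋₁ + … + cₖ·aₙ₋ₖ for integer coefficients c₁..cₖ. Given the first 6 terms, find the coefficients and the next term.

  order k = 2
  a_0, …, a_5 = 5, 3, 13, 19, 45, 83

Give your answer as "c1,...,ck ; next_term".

  a_2 = 1·3 + 2·5 = 13
  a_3 = 1·13 + 2·3 = 19
  a_4 = 1·19 + 2·13 = 45
  a_5 = 1·45 + 2·19 = 83
  a_6 = 1·83 + 2·45 = 173

1,2 ; 173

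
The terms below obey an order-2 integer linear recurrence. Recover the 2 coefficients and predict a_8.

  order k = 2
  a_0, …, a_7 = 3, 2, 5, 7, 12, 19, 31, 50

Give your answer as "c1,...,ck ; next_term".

  a_2 = 1·2 + 1·3 = 5
  a_3 = 1·5 + 1·2 = 7
  a_4 = 1·7 + 1·5 = 12
  a_5 = 1·12 + 1·7 = 19
  a_6 = 1·19 + 1·12 = 31
  a_7 = 1·31 + 1·19 = 50
  a_8 = 1·50 + 1·31 = 81

1,1 ; 81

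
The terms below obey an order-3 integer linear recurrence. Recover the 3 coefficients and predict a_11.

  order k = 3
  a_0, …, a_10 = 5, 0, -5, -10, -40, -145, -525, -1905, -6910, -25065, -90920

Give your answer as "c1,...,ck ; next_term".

  a_3 = 3·-5 + 2·0 + 1·5 = -10
  a_4 = 3·-10 + 2·-5 + 1·0 = -40
  a_5 = 3·-40 + 2·-10 + 1·-5 = -145
  a_6 = 3·-145 + 2·-40 + 1·-10 = -525
  a_7 = 3·-525 + 2·-145 + 1·-40 = -1905
  a_8 = 3·-1905 + 2·-525 + 1·-145 = -6910
  a_9 = 3·-6910 + 2·-1905 + 1·-525 = -25065
  a_10 = 3·-25065 + 2·-6910 + 1·-1905 = -90920
  a_11 = 3·-90920 + 2·-25065 + 1·-6910 = -329800

3,2,1 ; -329800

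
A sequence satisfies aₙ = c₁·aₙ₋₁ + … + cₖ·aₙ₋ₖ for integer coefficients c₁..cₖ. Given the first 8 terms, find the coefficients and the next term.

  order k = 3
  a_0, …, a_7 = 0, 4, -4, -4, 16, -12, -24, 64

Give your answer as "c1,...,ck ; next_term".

-1,-2,1 ; -28

  a_3 = -1·-4 + -2·4 + 1·0 = -4
  a_4 = -1·-4 + -2·-4 + 1·4 = 16
  a_5 = -1·16 + -2·-4 + 1·-4 = -12
  a_6 = -1·-12 + -2·16 + 1·-4 = -24
  a_7 = -1·-24 + -2·-12 + 1·16 = 64
  a_8 = -1·64 + -2·-24 + 1·-12 = -28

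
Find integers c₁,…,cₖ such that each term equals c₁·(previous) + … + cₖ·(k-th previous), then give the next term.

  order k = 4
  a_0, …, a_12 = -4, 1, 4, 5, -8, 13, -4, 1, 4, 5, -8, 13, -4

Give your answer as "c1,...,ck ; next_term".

-1,0,1,1 ; 1

  a_4 = -1·5 + 0·4 + 1·1 + 1·-4 = -8
  a_5 = -1·-8 + 0·5 + 1·4 + 1·1 = 13
  a_6 = -1·13 + 0·-8 + 1·5 + 1·4 = -4
  a_7 = -1·-4 + 0·13 + 1·-8 + 1·5 = 1
  a_8 = -1·1 + 0·-4 + 1·13 + 1·-8 = 4
  a_9 = -1·4 + 0·1 + 1·-4 + 1·13 = 5
  a_10 = -1·5 + 0·4 + 1·1 + 1·-4 = -8
  a_11 = -1·-8 + 0·5 + 1·4 + 1·1 = 13
  a_12 = -1·13 + 0·-8 + 1·5 + 1·4 = -4
  a_13 = -1·-4 + 0·13 + 1·-8 + 1·5 = 1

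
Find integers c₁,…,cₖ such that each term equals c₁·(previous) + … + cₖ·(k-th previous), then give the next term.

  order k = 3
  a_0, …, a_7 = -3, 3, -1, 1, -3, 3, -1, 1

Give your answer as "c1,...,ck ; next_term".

-1,-1,-1 ; -3

  a_3 = -1·-1 + -1·3 + -1·-3 = 1
  a_4 = -1·1 + -1·-1 + -1·3 = -3
  a_5 = -1·-3 + -1·1 + -1·-1 = 3
  a_6 = -1·3 + -1·-3 + -1·1 = -1
  a_7 = -1·-1 + -1·3 + -1·-3 = 1
  a_8 = -1·1 + -1·-1 + -1·3 = -3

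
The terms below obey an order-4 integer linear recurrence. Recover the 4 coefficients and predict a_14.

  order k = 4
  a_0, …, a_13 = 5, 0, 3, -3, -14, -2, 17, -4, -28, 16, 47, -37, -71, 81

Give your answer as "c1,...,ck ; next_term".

1,-2,2,-1 ; 102

  a_4 = 1·-3 + -2·3 + 2·0 + -1·5 = -14
  a_5 = 1·-14 + -2·-3 + 2·3 + -1·0 = -2
  a_6 = 1·-2 + -2·-14 + 2·-3 + -1·3 = 17
  a_7 = 1·17 + -2·-2 + 2·-14 + -1·-3 = -4
  a_8 = 1·-4 + -2·17 + 2·-2 + -1·-14 = -28
  a_9 = 1·-28 + -2·-4 + 2·17 + -1·-2 = 16
  a_10 = 1·16 + -2·-28 + 2·-4 + -1·17 = 47
  a_11 = 1·47 + -2·16 + 2·-28 + -1·-4 = -37
  a_12 = 1·-37 + -2·47 + 2·16 + -1·-28 = -71
  a_13 = 1·-71 + -2·-37 + 2·47 + -1·16 = 81
  a_14 = 1·81 + -2·-71 + 2·-37 + -1·47 = 102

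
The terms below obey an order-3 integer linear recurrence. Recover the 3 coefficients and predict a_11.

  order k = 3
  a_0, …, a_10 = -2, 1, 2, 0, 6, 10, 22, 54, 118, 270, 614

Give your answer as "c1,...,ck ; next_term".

1,2,2 ; 1390

  a_3 = 1·2 + 2·1 + 2·-2 = 0
  a_4 = 1·0 + 2·2 + 2·1 = 6
  a_5 = 1·6 + 2·0 + 2·2 = 10
  a_6 = 1·10 + 2·6 + 2·0 = 22
  a_7 = 1·22 + 2·10 + 2·6 = 54
  a_8 = 1·54 + 2·22 + 2·10 = 118
  a_9 = 1·118 + 2·54 + 2·22 = 270
  a_10 = 1·270 + 2·118 + 2·54 = 614
  a_11 = 1·614 + 2·270 + 2·118 = 1390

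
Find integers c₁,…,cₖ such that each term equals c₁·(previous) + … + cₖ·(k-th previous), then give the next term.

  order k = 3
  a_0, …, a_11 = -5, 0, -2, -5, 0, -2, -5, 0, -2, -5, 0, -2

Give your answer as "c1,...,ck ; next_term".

0,0,1 ; -5

  a_3 = 0·-2 + 0·0 + 1·-5 = -5
  a_4 = 0·-5 + 0·-2 + 1·0 = 0
  a_5 = 0·0 + 0·-5 + 1·-2 = -2
  a_6 = 0·-2 + 0·0 + 1·-5 = -5
  a_7 = 0·-5 + 0·-2 + 1·0 = 0
  a_8 = 0·0 + 0·-5 + 1·-2 = -2
  a_9 = 0·-2 + 0·0 + 1·-5 = -5
  a_10 = 0·-5 + 0·-2 + 1·0 = 0
  a_11 = 0·0 + 0·-5 + 1·-2 = -2
  a_12 = 0·-2 + 0·0 + 1·-5 = -5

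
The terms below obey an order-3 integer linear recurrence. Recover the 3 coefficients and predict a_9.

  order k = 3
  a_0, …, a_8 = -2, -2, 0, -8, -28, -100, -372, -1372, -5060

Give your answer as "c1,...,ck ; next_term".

3,2,2 ; -18668

  a_3 = 3·0 + 2·-2 + 2·-2 = -8
  a_4 = 3·-8 + 2·0 + 2·-2 = -28
  a_5 = 3·-28 + 2·-8 + 2·0 = -100
  a_6 = 3·-100 + 2·-28 + 2·-8 = -372
  a_7 = 3·-372 + 2·-100 + 2·-28 = -1372
  a_8 = 3·-1372 + 2·-372 + 2·-100 = -5060
  a_9 = 3·-5060 + 2·-1372 + 2·-372 = -18668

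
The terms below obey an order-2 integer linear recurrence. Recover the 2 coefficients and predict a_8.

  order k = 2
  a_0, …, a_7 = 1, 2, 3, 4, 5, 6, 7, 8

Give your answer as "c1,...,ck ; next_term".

2,-1 ; 9

  a_2 = 2·2 + -1·1 = 3
  a_3 = 2·3 + -1·2 = 4
  a_4 = 2·4 + -1·3 = 5
  a_5 = 2·5 + -1·4 = 6
  a_6 = 2·6 + -1·5 = 7
  a_7 = 2·7 + -1·6 = 8
  a_8 = 2·8 + -1·7 = 9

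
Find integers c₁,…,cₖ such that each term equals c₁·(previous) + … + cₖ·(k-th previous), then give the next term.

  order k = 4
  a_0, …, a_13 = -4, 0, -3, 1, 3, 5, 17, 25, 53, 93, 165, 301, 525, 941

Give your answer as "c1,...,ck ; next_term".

  a_4 = 1·1 + 2·-3 + 0·0 + -2·-4 = 3
  a_5 = 1·3 + 2·1 + 0·-3 + -2·0 = 5
  a_6 = 1·5 + 2·3 + 0·1 + -2·-3 = 17
  a_7 = 1·17 + 2·5 + 0·3 + -2·1 = 25
  a_8 = 1·25 + 2·17 + 0·5 + -2·3 = 53
  a_9 = 1·53 + 2·25 + 0·17 + -2·5 = 93
  a_10 = 1·93 + 2·53 + 0·25 + -2·17 = 165
  a_11 = 1·165 + 2·93 + 0·53 + -2·25 = 301
  a_12 = 1·301 + 2·165 + 0·93 + -2·53 = 525
  a_13 = 1·525 + 2·301 + 0·165 + -2·93 = 941
  a_14 = 1·941 + 2·525 + 0·301 + -2·165 = 1661

1,2,0,-2 ; 1661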